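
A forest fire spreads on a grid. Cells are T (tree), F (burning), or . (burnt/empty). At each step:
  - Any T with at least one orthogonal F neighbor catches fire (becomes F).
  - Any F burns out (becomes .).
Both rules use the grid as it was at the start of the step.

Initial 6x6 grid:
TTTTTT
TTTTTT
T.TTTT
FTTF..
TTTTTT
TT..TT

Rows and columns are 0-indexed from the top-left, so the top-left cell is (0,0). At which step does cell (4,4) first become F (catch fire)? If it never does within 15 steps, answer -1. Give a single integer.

Step 1: cell (4,4)='T' (+6 fires, +2 burnt)
Step 2: cell (4,4)='F' (+8 fires, +6 burnt)
  -> target ignites at step 2
Step 3: cell (4,4)='.' (+9 fires, +8 burnt)
Step 4: cell (4,4)='.' (+5 fires, +9 burnt)
Step 5: cell (4,4)='.' (+1 fires, +5 burnt)
Step 6: cell (4,4)='.' (+0 fires, +1 burnt)
  fire out at step 6

2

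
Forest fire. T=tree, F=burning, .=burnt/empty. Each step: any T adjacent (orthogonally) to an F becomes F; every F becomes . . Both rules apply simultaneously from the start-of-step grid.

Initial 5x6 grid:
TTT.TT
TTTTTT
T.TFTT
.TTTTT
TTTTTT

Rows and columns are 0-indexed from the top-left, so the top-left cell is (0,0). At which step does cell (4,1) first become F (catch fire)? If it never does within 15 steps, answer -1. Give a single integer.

Step 1: cell (4,1)='T' (+4 fires, +1 burnt)
Step 2: cell (4,1)='T' (+6 fires, +4 burnt)
Step 3: cell (4,1)='T' (+8 fires, +6 burnt)
Step 4: cell (4,1)='F' (+5 fires, +8 burnt)
  -> target ignites at step 4
Step 5: cell (4,1)='.' (+3 fires, +5 burnt)
Step 6: cell (4,1)='.' (+0 fires, +3 burnt)
  fire out at step 6

4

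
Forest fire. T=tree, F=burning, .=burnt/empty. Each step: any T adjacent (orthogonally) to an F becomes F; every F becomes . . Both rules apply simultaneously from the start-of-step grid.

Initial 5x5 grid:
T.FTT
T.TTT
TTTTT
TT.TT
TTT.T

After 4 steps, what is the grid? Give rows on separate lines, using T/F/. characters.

Step 1: 2 trees catch fire, 1 burn out
  T..FT
  T.FTT
  TTTTT
  TT.TT
  TTT.T
Step 2: 3 trees catch fire, 2 burn out
  T...F
  T..FT
  TTFTT
  TT.TT
  TTT.T
Step 3: 3 trees catch fire, 3 burn out
  T....
  T...F
  TF.FT
  TT.TT
  TTT.T
Step 4: 4 trees catch fire, 3 burn out
  T....
  T....
  F...F
  TF.FT
  TTT.T

T....
T....
F...F
TF.FT
TTT.T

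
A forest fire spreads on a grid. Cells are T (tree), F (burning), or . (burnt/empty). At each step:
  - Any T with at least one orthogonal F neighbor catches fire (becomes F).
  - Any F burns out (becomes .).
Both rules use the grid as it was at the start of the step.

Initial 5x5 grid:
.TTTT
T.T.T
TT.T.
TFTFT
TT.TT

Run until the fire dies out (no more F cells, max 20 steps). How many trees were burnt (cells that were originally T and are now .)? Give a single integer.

Step 1: +7 fires, +2 burnt (F count now 7)
Step 2: +3 fires, +7 burnt (F count now 3)
Step 3: +1 fires, +3 burnt (F count now 1)
Step 4: +0 fires, +1 burnt (F count now 0)
Fire out after step 4
Initially T: 17, now '.': 19
Total burnt (originally-T cells now '.'): 11

Answer: 11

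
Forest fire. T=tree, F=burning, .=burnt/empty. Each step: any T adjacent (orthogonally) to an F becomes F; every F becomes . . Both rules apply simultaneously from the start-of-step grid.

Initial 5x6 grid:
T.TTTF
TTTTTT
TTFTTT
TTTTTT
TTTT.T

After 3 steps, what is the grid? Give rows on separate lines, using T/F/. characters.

Step 1: 6 trees catch fire, 2 burn out
  T.TTF.
  TTFTTF
  TF.FTT
  TTFTTT
  TTTT.T
Step 2: 11 trees catch fire, 6 burn out
  T.FF..
  TF.FF.
  F...FF
  TF.FTT
  TTFT.T
Step 3: 6 trees catch fire, 11 burn out
  T.....
  F.....
  ......
  F...FF
  TF.F.T

T.....
F.....
......
F...FF
TF.F.T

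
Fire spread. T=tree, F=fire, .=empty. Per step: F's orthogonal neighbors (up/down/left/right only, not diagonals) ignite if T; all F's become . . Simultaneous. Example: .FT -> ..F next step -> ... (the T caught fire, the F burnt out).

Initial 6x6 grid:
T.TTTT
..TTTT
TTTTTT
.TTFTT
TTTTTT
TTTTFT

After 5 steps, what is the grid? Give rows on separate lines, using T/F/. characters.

Step 1: 7 trees catch fire, 2 burn out
  T.TTTT
  ..TTTT
  TTTFTT
  .TF.FT
  TTTFFT
  TTTF.F
Step 2: 8 trees catch fire, 7 burn out
  T.TTTT
  ..TFTT
  TTF.FT
  .F...F
  TTF..F
  TTF...
Step 3: 7 trees catch fire, 8 burn out
  T.TFTT
  ..F.FT
  TF...F
  ......
  TF....
  TF....
Step 4: 6 trees catch fire, 7 burn out
  T.F.FT
  .....F
  F.....
  ......
  F.....
  F.....
Step 5: 1 trees catch fire, 6 burn out
  T....F
  ......
  ......
  ......
  ......
  ......

T....F
......
......
......
......
......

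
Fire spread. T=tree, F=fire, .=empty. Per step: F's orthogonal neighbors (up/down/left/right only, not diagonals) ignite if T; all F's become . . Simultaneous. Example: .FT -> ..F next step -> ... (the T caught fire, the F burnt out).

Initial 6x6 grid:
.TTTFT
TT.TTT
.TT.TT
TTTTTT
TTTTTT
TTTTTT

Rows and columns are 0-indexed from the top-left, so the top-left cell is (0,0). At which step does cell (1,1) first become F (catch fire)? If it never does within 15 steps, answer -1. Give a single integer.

Step 1: cell (1,1)='T' (+3 fires, +1 burnt)
Step 2: cell (1,1)='T' (+4 fires, +3 burnt)
Step 3: cell (1,1)='T' (+3 fires, +4 burnt)
Step 4: cell (1,1)='F' (+4 fires, +3 burnt)
  -> target ignites at step 4
Step 5: cell (1,1)='.' (+6 fires, +4 burnt)
Step 6: cell (1,1)='.' (+5 fires, +6 burnt)
Step 7: cell (1,1)='.' (+3 fires, +5 burnt)
Step 8: cell (1,1)='.' (+2 fires, +3 burnt)
Step 9: cell (1,1)='.' (+1 fires, +2 burnt)
Step 10: cell (1,1)='.' (+0 fires, +1 burnt)
  fire out at step 10

4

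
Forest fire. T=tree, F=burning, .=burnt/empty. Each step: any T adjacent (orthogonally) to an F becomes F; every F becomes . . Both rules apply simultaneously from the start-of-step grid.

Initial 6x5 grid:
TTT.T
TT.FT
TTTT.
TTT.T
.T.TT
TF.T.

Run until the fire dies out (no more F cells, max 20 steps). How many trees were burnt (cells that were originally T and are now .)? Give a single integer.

Step 1: +4 fires, +2 burnt (F count now 4)
Step 2: +3 fires, +4 burnt (F count now 3)
Step 3: +3 fires, +3 burnt (F count now 3)
Step 4: +2 fires, +3 burnt (F count now 2)
Step 5: +2 fires, +2 burnt (F count now 2)
Step 6: +2 fires, +2 burnt (F count now 2)
Step 7: +0 fires, +2 burnt (F count now 0)
Fire out after step 7
Initially T: 20, now '.': 26
Total burnt (originally-T cells now '.'): 16

Answer: 16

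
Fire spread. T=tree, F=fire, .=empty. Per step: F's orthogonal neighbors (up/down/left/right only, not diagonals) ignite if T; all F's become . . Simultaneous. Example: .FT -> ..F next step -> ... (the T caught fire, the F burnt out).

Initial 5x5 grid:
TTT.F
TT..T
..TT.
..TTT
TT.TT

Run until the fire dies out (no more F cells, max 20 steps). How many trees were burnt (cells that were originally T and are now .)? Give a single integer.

Step 1: +1 fires, +1 burnt (F count now 1)
Step 2: +0 fires, +1 burnt (F count now 0)
Fire out after step 2
Initially T: 15, now '.': 11
Total burnt (originally-T cells now '.'): 1

Answer: 1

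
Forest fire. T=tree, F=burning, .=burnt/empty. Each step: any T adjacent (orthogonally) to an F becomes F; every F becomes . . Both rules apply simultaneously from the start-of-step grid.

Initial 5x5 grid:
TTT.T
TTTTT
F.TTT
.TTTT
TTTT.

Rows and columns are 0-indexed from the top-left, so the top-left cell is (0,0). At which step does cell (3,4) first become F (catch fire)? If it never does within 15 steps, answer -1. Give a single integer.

Step 1: cell (3,4)='T' (+1 fires, +1 burnt)
Step 2: cell (3,4)='T' (+2 fires, +1 burnt)
Step 3: cell (3,4)='T' (+2 fires, +2 burnt)
Step 4: cell (3,4)='T' (+3 fires, +2 burnt)
Step 5: cell (3,4)='T' (+3 fires, +3 burnt)
Step 6: cell (3,4)='T' (+5 fires, +3 burnt)
Step 7: cell (3,4)='F' (+3 fires, +5 burnt)
  -> target ignites at step 7
Step 8: cell (3,4)='.' (+1 fires, +3 burnt)
Step 9: cell (3,4)='.' (+0 fires, +1 burnt)
  fire out at step 9

7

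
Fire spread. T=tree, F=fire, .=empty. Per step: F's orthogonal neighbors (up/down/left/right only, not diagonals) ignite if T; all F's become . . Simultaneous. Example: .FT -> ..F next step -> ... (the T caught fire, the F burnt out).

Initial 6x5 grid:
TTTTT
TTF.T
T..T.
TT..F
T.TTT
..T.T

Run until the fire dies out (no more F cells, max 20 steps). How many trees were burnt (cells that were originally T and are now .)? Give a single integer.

Answer: 17

Derivation:
Step 1: +3 fires, +2 burnt (F count now 3)
Step 2: +5 fires, +3 burnt (F count now 5)
Step 3: +4 fires, +5 burnt (F count now 4)
Step 4: +3 fires, +4 burnt (F count now 3)
Step 5: +2 fires, +3 burnt (F count now 2)
Step 6: +0 fires, +2 burnt (F count now 0)
Fire out after step 6
Initially T: 18, now '.': 29
Total burnt (originally-T cells now '.'): 17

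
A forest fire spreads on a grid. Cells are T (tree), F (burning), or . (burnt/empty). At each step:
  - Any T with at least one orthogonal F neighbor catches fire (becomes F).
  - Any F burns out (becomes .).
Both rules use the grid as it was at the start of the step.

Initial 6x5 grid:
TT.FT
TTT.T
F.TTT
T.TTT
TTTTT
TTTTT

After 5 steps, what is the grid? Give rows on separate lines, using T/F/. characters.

Step 1: 3 trees catch fire, 2 burn out
  TT..F
  FTT.T
  ..TTT
  F.TTT
  TTTTT
  TTTTT
Step 2: 4 trees catch fire, 3 burn out
  FT...
  .FT.F
  ..TTT
  ..TTT
  FTTTT
  TTTTT
Step 3: 5 trees catch fire, 4 burn out
  .F...
  ..F..
  ..TTF
  ..TTT
  .FTTT
  FTTTT
Step 4: 5 trees catch fire, 5 burn out
  .....
  .....
  ..FF.
  ..TTF
  ..FTT
  .FTTT
Step 5: 5 trees catch fire, 5 burn out
  .....
  .....
  .....
  ..FF.
  ...FF
  ..FTT

.....
.....
.....
..FF.
...FF
..FTT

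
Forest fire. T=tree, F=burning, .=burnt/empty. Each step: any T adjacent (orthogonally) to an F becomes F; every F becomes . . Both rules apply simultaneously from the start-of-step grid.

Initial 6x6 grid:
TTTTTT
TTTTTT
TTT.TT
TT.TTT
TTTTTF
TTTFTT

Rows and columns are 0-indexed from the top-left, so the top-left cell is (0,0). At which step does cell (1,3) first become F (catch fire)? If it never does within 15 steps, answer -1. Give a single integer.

Step 1: cell (1,3)='T' (+6 fires, +2 burnt)
Step 2: cell (1,3)='T' (+5 fires, +6 burnt)
Step 3: cell (1,3)='T' (+4 fires, +5 burnt)
Step 4: cell (1,3)='T' (+4 fires, +4 burnt)
Step 5: cell (1,3)='F' (+4 fires, +4 burnt)
  -> target ignites at step 5
Step 6: cell (1,3)='.' (+5 fires, +4 burnt)
Step 7: cell (1,3)='.' (+3 fires, +5 burnt)
Step 8: cell (1,3)='.' (+1 fires, +3 burnt)
Step 9: cell (1,3)='.' (+0 fires, +1 burnt)
  fire out at step 9

5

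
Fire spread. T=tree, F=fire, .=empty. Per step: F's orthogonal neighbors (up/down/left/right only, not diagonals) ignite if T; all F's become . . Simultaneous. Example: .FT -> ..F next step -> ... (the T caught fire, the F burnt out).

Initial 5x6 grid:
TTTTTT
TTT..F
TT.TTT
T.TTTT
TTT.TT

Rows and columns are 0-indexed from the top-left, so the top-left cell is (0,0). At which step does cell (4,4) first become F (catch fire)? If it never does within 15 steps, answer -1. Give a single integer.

Step 1: cell (4,4)='T' (+2 fires, +1 burnt)
Step 2: cell (4,4)='T' (+3 fires, +2 burnt)
Step 3: cell (4,4)='T' (+4 fires, +3 burnt)
Step 4: cell (4,4)='F' (+3 fires, +4 burnt)
  -> target ignites at step 4
Step 5: cell (4,4)='.' (+3 fires, +3 burnt)
Step 6: cell (4,4)='.' (+3 fires, +3 burnt)
Step 7: cell (4,4)='.' (+3 fires, +3 burnt)
Step 8: cell (4,4)='.' (+2 fires, +3 burnt)
Step 9: cell (4,4)='.' (+1 fires, +2 burnt)
Step 10: cell (4,4)='.' (+0 fires, +1 burnt)
  fire out at step 10

4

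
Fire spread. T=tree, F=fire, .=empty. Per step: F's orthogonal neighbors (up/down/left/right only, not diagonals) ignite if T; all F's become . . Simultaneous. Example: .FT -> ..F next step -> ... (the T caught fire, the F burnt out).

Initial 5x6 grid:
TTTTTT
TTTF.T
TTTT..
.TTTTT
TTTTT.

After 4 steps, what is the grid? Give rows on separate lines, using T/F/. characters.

Step 1: 3 trees catch fire, 1 burn out
  TTTFTT
  TTF..T
  TTTF..
  .TTTTT
  TTTTT.
Step 2: 5 trees catch fire, 3 burn out
  TTF.FT
  TF...T
  TTF...
  .TTFTT
  TTTTT.
Step 3: 7 trees catch fire, 5 burn out
  TF...F
  F....T
  TF....
  .TF.FT
  TTTFT.
Step 4: 7 trees catch fire, 7 burn out
  F.....
  .....F
  F.....
  .F...F
  TTF.F.

F.....
.....F
F.....
.F...F
TTF.F.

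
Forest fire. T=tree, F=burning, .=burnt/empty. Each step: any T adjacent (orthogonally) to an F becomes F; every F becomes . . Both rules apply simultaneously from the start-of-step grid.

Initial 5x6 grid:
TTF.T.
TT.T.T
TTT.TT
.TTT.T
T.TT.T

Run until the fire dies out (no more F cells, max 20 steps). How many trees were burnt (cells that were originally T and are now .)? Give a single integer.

Answer: 12

Derivation:
Step 1: +1 fires, +1 burnt (F count now 1)
Step 2: +2 fires, +1 burnt (F count now 2)
Step 3: +2 fires, +2 burnt (F count now 2)
Step 4: +3 fires, +2 burnt (F count now 3)
Step 5: +1 fires, +3 burnt (F count now 1)
Step 6: +2 fires, +1 burnt (F count now 2)
Step 7: +1 fires, +2 burnt (F count now 1)
Step 8: +0 fires, +1 burnt (F count now 0)
Fire out after step 8
Initially T: 20, now '.': 22
Total burnt (originally-T cells now '.'): 12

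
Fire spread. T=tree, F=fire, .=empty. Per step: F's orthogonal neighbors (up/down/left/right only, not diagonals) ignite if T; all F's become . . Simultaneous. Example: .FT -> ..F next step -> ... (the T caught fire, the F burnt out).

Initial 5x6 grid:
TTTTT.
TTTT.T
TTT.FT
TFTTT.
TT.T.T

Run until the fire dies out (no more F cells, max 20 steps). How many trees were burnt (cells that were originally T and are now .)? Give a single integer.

Step 1: +6 fires, +2 burnt (F count now 6)
Step 2: +6 fires, +6 burnt (F count now 6)
Step 3: +4 fires, +6 burnt (F count now 4)
Step 4: +3 fires, +4 burnt (F count now 3)
Step 5: +1 fires, +3 burnt (F count now 1)
Step 6: +1 fires, +1 burnt (F count now 1)
Step 7: +0 fires, +1 burnt (F count now 0)
Fire out after step 7
Initially T: 22, now '.': 29
Total burnt (originally-T cells now '.'): 21

Answer: 21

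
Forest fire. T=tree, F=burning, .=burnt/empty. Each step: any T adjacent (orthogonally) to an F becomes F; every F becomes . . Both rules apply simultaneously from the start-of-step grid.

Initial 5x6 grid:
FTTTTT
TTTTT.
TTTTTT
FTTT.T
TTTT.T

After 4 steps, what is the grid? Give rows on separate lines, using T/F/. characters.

Step 1: 5 trees catch fire, 2 burn out
  .FTTTT
  FTTTT.
  FTTTTT
  .FTT.T
  FTTT.T
Step 2: 5 trees catch fire, 5 burn out
  ..FTTT
  .FTTT.
  .FTTTT
  ..FT.T
  .FTT.T
Step 3: 5 trees catch fire, 5 burn out
  ...FTT
  ..FTT.
  ..FTTT
  ...F.T
  ..FT.T
Step 4: 4 trees catch fire, 5 burn out
  ....FT
  ...FT.
  ...FTT
  .....T
  ...F.T

....FT
...FT.
...FTT
.....T
...F.T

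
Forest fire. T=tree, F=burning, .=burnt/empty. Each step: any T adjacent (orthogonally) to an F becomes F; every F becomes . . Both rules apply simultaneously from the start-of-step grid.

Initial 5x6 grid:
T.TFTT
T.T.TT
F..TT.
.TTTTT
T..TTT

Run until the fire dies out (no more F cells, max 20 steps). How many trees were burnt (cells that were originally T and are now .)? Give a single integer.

Step 1: +3 fires, +2 burnt (F count now 3)
Step 2: +4 fires, +3 burnt (F count now 4)
Step 3: +2 fires, +4 burnt (F count now 2)
Step 4: +2 fires, +2 burnt (F count now 2)
Step 5: +3 fires, +2 burnt (F count now 3)
Step 6: +3 fires, +3 burnt (F count now 3)
Step 7: +1 fires, +3 burnt (F count now 1)
Step 8: +0 fires, +1 burnt (F count now 0)
Fire out after step 8
Initially T: 19, now '.': 29
Total burnt (originally-T cells now '.'): 18

Answer: 18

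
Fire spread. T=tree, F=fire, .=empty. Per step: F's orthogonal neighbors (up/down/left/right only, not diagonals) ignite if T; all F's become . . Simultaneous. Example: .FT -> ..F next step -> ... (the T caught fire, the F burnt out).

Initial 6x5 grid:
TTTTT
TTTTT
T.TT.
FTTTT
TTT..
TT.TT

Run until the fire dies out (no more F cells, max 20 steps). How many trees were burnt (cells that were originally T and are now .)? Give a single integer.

Step 1: +3 fires, +1 burnt (F count now 3)
Step 2: +4 fires, +3 burnt (F count now 4)
Step 3: +6 fires, +4 burnt (F count now 6)
Step 4: +4 fires, +6 burnt (F count now 4)
Step 5: +2 fires, +4 burnt (F count now 2)
Step 6: +2 fires, +2 burnt (F count now 2)
Step 7: +1 fires, +2 burnt (F count now 1)
Step 8: +0 fires, +1 burnt (F count now 0)
Fire out after step 8
Initially T: 24, now '.': 28
Total burnt (originally-T cells now '.'): 22

Answer: 22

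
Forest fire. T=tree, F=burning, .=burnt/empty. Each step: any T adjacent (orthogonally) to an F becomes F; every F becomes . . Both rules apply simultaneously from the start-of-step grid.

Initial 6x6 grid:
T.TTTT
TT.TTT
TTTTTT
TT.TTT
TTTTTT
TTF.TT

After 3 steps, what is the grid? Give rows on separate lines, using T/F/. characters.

Step 1: 2 trees catch fire, 1 burn out
  T.TTTT
  TT.TTT
  TTTTTT
  TT.TTT
  TTFTTT
  TF..TT
Step 2: 3 trees catch fire, 2 burn out
  T.TTTT
  TT.TTT
  TTTTTT
  TT.TTT
  TF.FTT
  F...TT
Step 3: 4 trees catch fire, 3 burn out
  T.TTTT
  TT.TTT
  TTTTTT
  TF.FTT
  F...FT
  ....TT

T.TTTT
TT.TTT
TTTTTT
TF.FTT
F...FT
....TT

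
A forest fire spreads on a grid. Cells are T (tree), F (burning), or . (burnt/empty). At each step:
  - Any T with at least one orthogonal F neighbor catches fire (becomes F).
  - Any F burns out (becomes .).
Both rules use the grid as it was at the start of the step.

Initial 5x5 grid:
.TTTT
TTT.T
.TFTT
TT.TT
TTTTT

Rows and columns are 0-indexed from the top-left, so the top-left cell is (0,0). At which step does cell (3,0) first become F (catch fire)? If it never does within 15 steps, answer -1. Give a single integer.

Step 1: cell (3,0)='T' (+3 fires, +1 burnt)
Step 2: cell (3,0)='T' (+5 fires, +3 burnt)
Step 3: cell (3,0)='F' (+8 fires, +5 burnt)
  -> target ignites at step 3
Step 4: cell (3,0)='.' (+4 fires, +8 burnt)
Step 5: cell (3,0)='.' (+0 fires, +4 burnt)
  fire out at step 5

3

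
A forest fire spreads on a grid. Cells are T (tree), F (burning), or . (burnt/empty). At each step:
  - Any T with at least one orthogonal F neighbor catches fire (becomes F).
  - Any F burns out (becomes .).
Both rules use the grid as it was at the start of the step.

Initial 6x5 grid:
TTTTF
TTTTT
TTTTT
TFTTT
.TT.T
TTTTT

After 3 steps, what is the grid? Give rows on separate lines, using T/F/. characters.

Step 1: 6 trees catch fire, 2 burn out
  TTTF.
  TTTTF
  TFTTT
  F.FTT
  .FT.T
  TTTTT
Step 2: 9 trees catch fire, 6 burn out
  TTF..
  TFTF.
  F.FTF
  ...FT
  ..F.T
  TFTTT
Step 3: 7 trees catch fire, 9 burn out
  TF...
  F.F..
  ...F.
  ....F
  ....T
  F.FTT

TF...
F.F..
...F.
....F
....T
F.FTT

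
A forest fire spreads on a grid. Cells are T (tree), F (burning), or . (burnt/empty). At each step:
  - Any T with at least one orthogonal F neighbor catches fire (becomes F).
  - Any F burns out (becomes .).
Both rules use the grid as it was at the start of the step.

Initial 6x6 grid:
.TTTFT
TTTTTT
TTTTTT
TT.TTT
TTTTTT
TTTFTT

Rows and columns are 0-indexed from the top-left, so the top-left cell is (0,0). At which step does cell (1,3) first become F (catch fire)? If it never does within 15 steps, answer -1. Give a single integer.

Step 1: cell (1,3)='T' (+6 fires, +2 burnt)
Step 2: cell (1,3)='F' (+9 fires, +6 burnt)
  -> target ignites at step 2
Step 3: cell (1,3)='.' (+8 fires, +9 burnt)
Step 4: cell (1,3)='.' (+5 fires, +8 burnt)
Step 5: cell (1,3)='.' (+3 fires, +5 burnt)
Step 6: cell (1,3)='.' (+1 fires, +3 burnt)
Step 7: cell (1,3)='.' (+0 fires, +1 burnt)
  fire out at step 7

2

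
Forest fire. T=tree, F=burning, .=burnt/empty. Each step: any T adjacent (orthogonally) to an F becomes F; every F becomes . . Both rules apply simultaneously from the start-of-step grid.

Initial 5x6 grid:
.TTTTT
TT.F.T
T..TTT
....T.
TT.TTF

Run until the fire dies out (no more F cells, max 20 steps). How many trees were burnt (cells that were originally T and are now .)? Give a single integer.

Step 1: +3 fires, +2 burnt (F count now 3)
Step 2: +5 fires, +3 burnt (F count now 5)
Step 3: +3 fires, +5 burnt (F count now 3)
Step 4: +2 fires, +3 burnt (F count now 2)
Step 5: +1 fires, +2 burnt (F count now 1)
Step 6: +1 fires, +1 burnt (F count now 1)
Step 7: +0 fires, +1 burnt (F count now 0)
Fire out after step 7
Initially T: 17, now '.': 28
Total burnt (originally-T cells now '.'): 15

Answer: 15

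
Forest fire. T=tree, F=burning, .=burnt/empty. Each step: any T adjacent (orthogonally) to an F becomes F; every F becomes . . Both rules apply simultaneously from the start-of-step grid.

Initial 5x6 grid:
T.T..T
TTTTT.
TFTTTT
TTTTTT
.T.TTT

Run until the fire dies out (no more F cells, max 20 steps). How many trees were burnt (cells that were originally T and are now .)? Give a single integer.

Step 1: +4 fires, +1 burnt (F count now 4)
Step 2: +6 fires, +4 burnt (F count now 6)
Step 3: +5 fires, +6 burnt (F count now 5)
Step 4: +4 fires, +5 burnt (F count now 4)
Step 5: +2 fires, +4 burnt (F count now 2)
Step 6: +1 fires, +2 burnt (F count now 1)
Step 7: +0 fires, +1 burnt (F count now 0)
Fire out after step 7
Initially T: 23, now '.': 29
Total burnt (originally-T cells now '.'): 22

Answer: 22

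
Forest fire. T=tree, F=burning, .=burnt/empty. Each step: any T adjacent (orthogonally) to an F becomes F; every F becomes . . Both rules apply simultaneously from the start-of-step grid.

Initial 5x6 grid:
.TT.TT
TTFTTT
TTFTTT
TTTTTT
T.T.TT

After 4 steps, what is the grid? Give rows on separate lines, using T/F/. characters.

Step 1: 6 trees catch fire, 2 burn out
  .TF.TT
  TF.FTT
  TF.FTT
  TTFTTT
  T.T.TT
Step 2: 8 trees catch fire, 6 burn out
  .F..TT
  F...FT
  F...FT
  TF.FTT
  T.F.TT
Step 3: 5 trees catch fire, 8 burn out
  ....FT
  .....F
  .....F
  F...FT
  T...TT
Step 4: 4 trees catch fire, 5 burn out
  .....F
  ......
  ......
  .....F
  F...FT

.....F
......
......
.....F
F...FT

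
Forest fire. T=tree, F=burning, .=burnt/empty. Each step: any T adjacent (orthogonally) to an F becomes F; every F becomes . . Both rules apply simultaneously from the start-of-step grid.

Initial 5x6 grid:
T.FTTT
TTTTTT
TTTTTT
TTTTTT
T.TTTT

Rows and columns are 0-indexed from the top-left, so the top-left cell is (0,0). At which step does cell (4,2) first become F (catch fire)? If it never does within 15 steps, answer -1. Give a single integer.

Step 1: cell (4,2)='T' (+2 fires, +1 burnt)
Step 2: cell (4,2)='T' (+4 fires, +2 burnt)
Step 3: cell (4,2)='T' (+6 fires, +4 burnt)
Step 4: cell (4,2)='F' (+7 fires, +6 burnt)
  -> target ignites at step 4
Step 5: cell (4,2)='.' (+4 fires, +7 burnt)
Step 6: cell (4,2)='.' (+3 fires, +4 burnt)
Step 7: cell (4,2)='.' (+1 fires, +3 burnt)
Step 8: cell (4,2)='.' (+0 fires, +1 burnt)
  fire out at step 8

4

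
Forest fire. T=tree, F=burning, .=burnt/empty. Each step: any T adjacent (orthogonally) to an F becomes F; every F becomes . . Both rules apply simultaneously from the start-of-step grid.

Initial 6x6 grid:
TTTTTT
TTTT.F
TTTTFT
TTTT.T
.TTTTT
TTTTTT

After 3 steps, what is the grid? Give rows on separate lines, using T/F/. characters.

Step 1: 3 trees catch fire, 2 burn out
  TTTTTF
  TTTT..
  TTTF.F
  TTTT.T
  .TTTTT
  TTTTTT
Step 2: 5 trees catch fire, 3 burn out
  TTTTF.
  TTTF..
  TTF...
  TTTF.F
  .TTTTT
  TTTTTT
Step 3: 6 trees catch fire, 5 burn out
  TTTF..
  TTF...
  TF....
  TTF...
  .TTFTF
  TTTTTT

TTTF..
TTF...
TF....
TTF...
.TTFTF
TTTTTT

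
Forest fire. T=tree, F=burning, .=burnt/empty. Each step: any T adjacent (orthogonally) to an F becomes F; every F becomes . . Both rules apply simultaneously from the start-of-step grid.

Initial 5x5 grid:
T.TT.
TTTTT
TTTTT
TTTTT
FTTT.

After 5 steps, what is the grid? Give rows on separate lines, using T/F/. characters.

Step 1: 2 trees catch fire, 1 burn out
  T.TT.
  TTTTT
  TTTTT
  FTTTT
  .FTT.
Step 2: 3 trees catch fire, 2 burn out
  T.TT.
  TTTTT
  FTTTT
  .FTTT
  ..FT.
Step 3: 4 trees catch fire, 3 burn out
  T.TT.
  FTTTT
  .FTTT
  ..FTT
  ...F.
Step 4: 4 trees catch fire, 4 burn out
  F.TT.
  .FTTT
  ..FTT
  ...FT
  .....
Step 5: 3 trees catch fire, 4 burn out
  ..TT.
  ..FTT
  ...FT
  ....F
  .....

..TT.
..FTT
...FT
....F
.....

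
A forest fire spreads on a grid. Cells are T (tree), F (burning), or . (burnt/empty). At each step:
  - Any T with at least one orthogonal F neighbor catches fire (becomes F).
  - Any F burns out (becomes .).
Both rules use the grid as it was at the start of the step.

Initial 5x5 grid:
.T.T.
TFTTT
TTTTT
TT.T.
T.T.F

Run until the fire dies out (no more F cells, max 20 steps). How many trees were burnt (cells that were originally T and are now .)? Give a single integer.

Answer: 15

Derivation:
Step 1: +4 fires, +2 burnt (F count now 4)
Step 2: +4 fires, +4 burnt (F count now 4)
Step 3: +4 fires, +4 burnt (F count now 4)
Step 4: +3 fires, +4 burnt (F count now 3)
Step 5: +0 fires, +3 burnt (F count now 0)
Fire out after step 5
Initially T: 16, now '.': 24
Total burnt (originally-T cells now '.'): 15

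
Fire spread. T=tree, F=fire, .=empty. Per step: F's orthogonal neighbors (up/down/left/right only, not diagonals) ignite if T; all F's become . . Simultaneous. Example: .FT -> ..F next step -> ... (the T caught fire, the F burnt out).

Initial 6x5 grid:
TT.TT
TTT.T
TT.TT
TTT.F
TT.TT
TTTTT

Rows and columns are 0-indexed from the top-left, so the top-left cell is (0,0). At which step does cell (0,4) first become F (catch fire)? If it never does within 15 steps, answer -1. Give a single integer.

Step 1: cell (0,4)='T' (+2 fires, +1 burnt)
Step 2: cell (0,4)='T' (+4 fires, +2 burnt)
Step 3: cell (0,4)='F' (+2 fires, +4 burnt)
  -> target ignites at step 3
Step 4: cell (0,4)='.' (+2 fires, +2 burnt)
Step 5: cell (0,4)='.' (+1 fires, +2 burnt)
Step 6: cell (0,4)='.' (+2 fires, +1 burnt)
Step 7: cell (0,4)='.' (+2 fires, +2 burnt)
Step 8: cell (0,4)='.' (+3 fires, +2 burnt)
Step 9: cell (0,4)='.' (+2 fires, +3 burnt)
Step 10: cell (0,4)='.' (+3 fires, +2 burnt)
Step 11: cell (0,4)='.' (+1 fires, +3 burnt)
Step 12: cell (0,4)='.' (+0 fires, +1 burnt)
  fire out at step 12

3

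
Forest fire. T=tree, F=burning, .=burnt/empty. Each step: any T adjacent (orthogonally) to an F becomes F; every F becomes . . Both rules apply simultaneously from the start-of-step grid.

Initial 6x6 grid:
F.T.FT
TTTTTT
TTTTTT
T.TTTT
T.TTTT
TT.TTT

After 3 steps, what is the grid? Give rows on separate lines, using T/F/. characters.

Step 1: 3 trees catch fire, 2 burn out
  ..T..F
  FTTTFT
  TTTTTT
  T.TTTT
  T.TTTT
  TT.TTT
Step 2: 5 trees catch fire, 3 burn out
  ..T...
  .FTF.F
  FTTTFT
  T.TTTT
  T.TTTT
  TT.TTT
Step 3: 6 trees catch fire, 5 burn out
  ..T...
  ..F...
  .FTF.F
  F.TTFT
  T.TTTT
  TT.TTT

..T...
..F...
.FTF.F
F.TTFT
T.TTTT
TT.TTT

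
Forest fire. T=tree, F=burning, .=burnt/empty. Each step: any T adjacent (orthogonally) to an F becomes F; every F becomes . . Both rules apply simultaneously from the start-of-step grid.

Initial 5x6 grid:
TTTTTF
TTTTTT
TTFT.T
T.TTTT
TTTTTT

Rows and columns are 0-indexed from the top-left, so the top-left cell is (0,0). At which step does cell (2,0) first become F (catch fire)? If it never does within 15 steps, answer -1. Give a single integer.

Step 1: cell (2,0)='T' (+6 fires, +2 burnt)
Step 2: cell (2,0)='F' (+9 fires, +6 burnt)
  -> target ignites at step 2
Step 3: cell (2,0)='.' (+7 fires, +9 burnt)
Step 4: cell (2,0)='.' (+4 fires, +7 burnt)
Step 5: cell (2,0)='.' (+0 fires, +4 burnt)
  fire out at step 5

2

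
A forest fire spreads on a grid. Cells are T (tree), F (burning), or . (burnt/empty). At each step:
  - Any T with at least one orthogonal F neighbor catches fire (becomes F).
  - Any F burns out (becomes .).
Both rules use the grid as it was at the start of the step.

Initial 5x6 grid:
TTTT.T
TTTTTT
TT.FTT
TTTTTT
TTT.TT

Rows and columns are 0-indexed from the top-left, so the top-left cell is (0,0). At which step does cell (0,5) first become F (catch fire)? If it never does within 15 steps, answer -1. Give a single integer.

Step 1: cell (0,5)='T' (+3 fires, +1 burnt)
Step 2: cell (0,5)='T' (+6 fires, +3 burnt)
Step 3: cell (0,5)='T' (+7 fires, +6 burnt)
Step 4: cell (0,5)='F' (+7 fires, +7 burnt)
  -> target ignites at step 4
Step 5: cell (0,5)='.' (+3 fires, +7 burnt)
Step 6: cell (0,5)='.' (+0 fires, +3 burnt)
  fire out at step 6

4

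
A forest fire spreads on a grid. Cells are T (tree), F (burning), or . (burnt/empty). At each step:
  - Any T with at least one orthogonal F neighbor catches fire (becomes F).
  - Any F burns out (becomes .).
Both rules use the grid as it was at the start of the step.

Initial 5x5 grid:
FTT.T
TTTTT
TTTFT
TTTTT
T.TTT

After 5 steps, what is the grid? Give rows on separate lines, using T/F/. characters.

Step 1: 6 trees catch fire, 2 burn out
  .FT.T
  FTTFT
  TTF.F
  TTTFT
  T.TTT
Step 2: 9 trees catch fire, 6 burn out
  ..F.T
  .FF.F
  FF...
  TTF.F
  T.TFT
Step 3: 5 trees catch fire, 9 burn out
  ....F
  .....
  .....
  FF...
  T.F.F
Step 4: 1 trees catch fire, 5 burn out
  .....
  .....
  .....
  .....
  F....
Step 5: 0 trees catch fire, 1 burn out
  .....
  .....
  .....
  .....
  .....

.....
.....
.....
.....
.....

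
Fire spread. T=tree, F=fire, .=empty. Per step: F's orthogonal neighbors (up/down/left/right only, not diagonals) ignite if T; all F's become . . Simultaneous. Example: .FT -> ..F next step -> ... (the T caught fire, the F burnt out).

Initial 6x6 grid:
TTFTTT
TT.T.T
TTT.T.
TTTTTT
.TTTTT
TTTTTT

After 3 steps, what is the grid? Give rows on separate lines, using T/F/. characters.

Step 1: 2 trees catch fire, 1 burn out
  TF.FTT
  TT.T.T
  TTT.T.
  TTTTTT
  .TTTTT
  TTTTTT
Step 2: 4 trees catch fire, 2 burn out
  F...FT
  TF.F.T
  TTT.T.
  TTTTTT
  .TTTTT
  TTTTTT
Step 3: 3 trees catch fire, 4 burn out
  .....F
  F....T
  TFT.T.
  TTTTTT
  .TTTTT
  TTTTTT

.....F
F....T
TFT.T.
TTTTTT
.TTTTT
TTTTTT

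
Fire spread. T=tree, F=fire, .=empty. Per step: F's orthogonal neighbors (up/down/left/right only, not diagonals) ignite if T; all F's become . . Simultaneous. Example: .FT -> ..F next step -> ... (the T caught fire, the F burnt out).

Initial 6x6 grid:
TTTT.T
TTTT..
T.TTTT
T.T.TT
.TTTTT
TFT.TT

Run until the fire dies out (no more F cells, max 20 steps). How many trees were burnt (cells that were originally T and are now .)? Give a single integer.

Step 1: +3 fires, +1 burnt (F count now 3)
Step 2: +1 fires, +3 burnt (F count now 1)
Step 3: +2 fires, +1 burnt (F count now 2)
Step 4: +2 fires, +2 burnt (F count now 2)
Step 5: +5 fires, +2 burnt (F count now 5)
Step 6: +6 fires, +5 burnt (F count now 6)
Step 7: +4 fires, +6 burnt (F count now 4)
Step 8: +2 fires, +4 burnt (F count now 2)
Step 9: +1 fires, +2 burnt (F count now 1)
Step 10: +0 fires, +1 burnt (F count now 0)
Fire out after step 10
Initially T: 27, now '.': 35
Total burnt (originally-T cells now '.'): 26

Answer: 26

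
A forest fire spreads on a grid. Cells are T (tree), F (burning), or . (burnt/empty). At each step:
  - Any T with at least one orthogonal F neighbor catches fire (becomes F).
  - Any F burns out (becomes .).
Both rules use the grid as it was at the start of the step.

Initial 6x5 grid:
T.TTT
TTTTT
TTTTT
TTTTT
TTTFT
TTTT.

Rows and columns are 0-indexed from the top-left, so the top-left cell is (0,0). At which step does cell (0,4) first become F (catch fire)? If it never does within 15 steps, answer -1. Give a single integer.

Step 1: cell (0,4)='T' (+4 fires, +1 burnt)
Step 2: cell (0,4)='T' (+5 fires, +4 burnt)
Step 3: cell (0,4)='T' (+6 fires, +5 burnt)
Step 4: cell (0,4)='T' (+6 fires, +6 burnt)
Step 5: cell (0,4)='F' (+4 fires, +6 burnt)
  -> target ignites at step 5
Step 6: cell (0,4)='.' (+1 fires, +4 burnt)
Step 7: cell (0,4)='.' (+1 fires, +1 burnt)
Step 8: cell (0,4)='.' (+0 fires, +1 burnt)
  fire out at step 8

5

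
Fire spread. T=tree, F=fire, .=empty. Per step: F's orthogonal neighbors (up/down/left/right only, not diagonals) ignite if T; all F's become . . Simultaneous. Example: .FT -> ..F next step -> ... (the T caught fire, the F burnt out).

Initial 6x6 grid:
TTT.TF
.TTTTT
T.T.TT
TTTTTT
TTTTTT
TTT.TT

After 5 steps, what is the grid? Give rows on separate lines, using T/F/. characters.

Step 1: 2 trees catch fire, 1 burn out
  TTT.F.
  .TTTTF
  T.T.TT
  TTTTTT
  TTTTTT
  TTT.TT
Step 2: 2 trees catch fire, 2 burn out
  TTT...
  .TTTF.
  T.T.TF
  TTTTTT
  TTTTTT
  TTT.TT
Step 3: 3 trees catch fire, 2 burn out
  TTT...
  .TTF..
  T.T.F.
  TTTTTF
  TTTTTT
  TTT.TT
Step 4: 3 trees catch fire, 3 burn out
  TTT...
  .TF...
  T.T...
  TTTTF.
  TTTTTF
  TTT.TT
Step 5: 6 trees catch fire, 3 burn out
  TTF...
  .F....
  T.F...
  TTTF..
  TTTTF.
  TTT.TF

TTF...
.F....
T.F...
TTTF..
TTTTF.
TTT.TF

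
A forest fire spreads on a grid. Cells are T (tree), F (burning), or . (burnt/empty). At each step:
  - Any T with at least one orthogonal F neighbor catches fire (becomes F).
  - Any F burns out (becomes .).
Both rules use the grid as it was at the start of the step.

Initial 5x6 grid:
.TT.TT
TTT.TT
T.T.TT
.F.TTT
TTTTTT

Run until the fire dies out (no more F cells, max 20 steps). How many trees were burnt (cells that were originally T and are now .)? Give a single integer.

Answer: 15

Derivation:
Step 1: +1 fires, +1 burnt (F count now 1)
Step 2: +2 fires, +1 burnt (F count now 2)
Step 3: +1 fires, +2 burnt (F count now 1)
Step 4: +2 fires, +1 burnt (F count now 2)
Step 5: +2 fires, +2 burnt (F count now 2)
Step 6: +2 fires, +2 burnt (F count now 2)
Step 7: +2 fires, +2 burnt (F count now 2)
Step 8: +2 fires, +2 burnt (F count now 2)
Step 9: +1 fires, +2 burnt (F count now 1)
Step 10: +0 fires, +1 burnt (F count now 0)
Fire out after step 10
Initially T: 22, now '.': 23
Total burnt (originally-T cells now '.'): 15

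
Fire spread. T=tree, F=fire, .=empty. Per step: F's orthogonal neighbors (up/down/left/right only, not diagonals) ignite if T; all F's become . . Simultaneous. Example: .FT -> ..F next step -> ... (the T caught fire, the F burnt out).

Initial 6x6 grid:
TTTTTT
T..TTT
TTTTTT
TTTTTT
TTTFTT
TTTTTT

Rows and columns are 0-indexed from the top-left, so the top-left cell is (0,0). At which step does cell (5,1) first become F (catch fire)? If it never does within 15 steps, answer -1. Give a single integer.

Step 1: cell (5,1)='T' (+4 fires, +1 burnt)
Step 2: cell (5,1)='T' (+7 fires, +4 burnt)
Step 3: cell (5,1)='F' (+8 fires, +7 burnt)
  -> target ignites at step 3
Step 4: cell (5,1)='.' (+6 fires, +8 burnt)
Step 5: cell (5,1)='.' (+4 fires, +6 burnt)
Step 6: cell (5,1)='.' (+3 fires, +4 burnt)
Step 7: cell (5,1)='.' (+1 fires, +3 burnt)
Step 8: cell (5,1)='.' (+0 fires, +1 burnt)
  fire out at step 8

3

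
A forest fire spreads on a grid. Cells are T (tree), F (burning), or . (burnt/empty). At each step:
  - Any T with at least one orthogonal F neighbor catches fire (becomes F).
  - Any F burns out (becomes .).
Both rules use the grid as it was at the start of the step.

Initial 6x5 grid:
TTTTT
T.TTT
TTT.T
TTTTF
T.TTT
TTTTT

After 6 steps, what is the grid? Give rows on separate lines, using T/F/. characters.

Step 1: 3 trees catch fire, 1 burn out
  TTTTT
  T.TTT
  TTT.F
  TTTF.
  T.TTF
  TTTTT
Step 2: 4 trees catch fire, 3 burn out
  TTTTT
  T.TTF
  TTT..
  TTF..
  T.TF.
  TTTTF
Step 3: 6 trees catch fire, 4 burn out
  TTTTF
  T.TF.
  TTF..
  TF...
  T.F..
  TTTF.
Step 4: 5 trees catch fire, 6 burn out
  TTTF.
  T.F..
  TF...
  F....
  T....
  TTF..
Step 5: 4 trees catch fire, 5 burn out
  TTF..
  T....
  F....
  .....
  F....
  TF...
Step 6: 3 trees catch fire, 4 burn out
  TF...
  F....
  .....
  .....
  .....
  F....

TF...
F....
.....
.....
.....
F....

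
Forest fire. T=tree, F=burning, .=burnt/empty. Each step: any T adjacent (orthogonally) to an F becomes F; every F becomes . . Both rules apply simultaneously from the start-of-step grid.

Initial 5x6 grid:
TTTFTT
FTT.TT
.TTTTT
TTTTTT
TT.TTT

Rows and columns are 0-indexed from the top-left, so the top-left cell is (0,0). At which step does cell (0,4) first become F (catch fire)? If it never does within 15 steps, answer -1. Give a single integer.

Step 1: cell (0,4)='F' (+4 fires, +2 burnt)
  -> target ignites at step 1
Step 2: cell (0,4)='.' (+5 fires, +4 burnt)
Step 3: cell (0,4)='.' (+4 fires, +5 burnt)
Step 4: cell (0,4)='.' (+6 fires, +4 burnt)
Step 5: cell (0,4)='.' (+4 fires, +6 burnt)
Step 6: cell (0,4)='.' (+2 fires, +4 burnt)
Step 7: cell (0,4)='.' (+0 fires, +2 burnt)
  fire out at step 7

1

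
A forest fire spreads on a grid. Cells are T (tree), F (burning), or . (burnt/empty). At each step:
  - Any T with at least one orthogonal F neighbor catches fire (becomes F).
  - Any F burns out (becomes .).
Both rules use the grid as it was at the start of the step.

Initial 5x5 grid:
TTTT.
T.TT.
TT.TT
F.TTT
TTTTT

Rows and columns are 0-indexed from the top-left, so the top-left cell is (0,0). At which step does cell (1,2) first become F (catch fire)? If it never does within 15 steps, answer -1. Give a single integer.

Step 1: cell (1,2)='T' (+2 fires, +1 burnt)
Step 2: cell (1,2)='T' (+3 fires, +2 burnt)
Step 3: cell (1,2)='T' (+2 fires, +3 burnt)
Step 4: cell (1,2)='T' (+3 fires, +2 burnt)
Step 5: cell (1,2)='T' (+3 fires, +3 burnt)
Step 6: cell (1,2)='F' (+4 fires, +3 burnt)
  -> target ignites at step 6
Step 7: cell (1,2)='.' (+2 fires, +4 burnt)
Step 8: cell (1,2)='.' (+0 fires, +2 burnt)
  fire out at step 8

6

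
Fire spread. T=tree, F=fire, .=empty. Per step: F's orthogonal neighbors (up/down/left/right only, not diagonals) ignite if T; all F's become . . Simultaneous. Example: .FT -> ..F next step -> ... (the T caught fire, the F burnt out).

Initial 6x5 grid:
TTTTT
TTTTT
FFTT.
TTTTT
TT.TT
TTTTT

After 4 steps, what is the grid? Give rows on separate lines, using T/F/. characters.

Step 1: 5 trees catch fire, 2 burn out
  TTTTT
  FFTTT
  ..FT.
  FFTTT
  TT.TT
  TTTTT
Step 2: 7 trees catch fire, 5 burn out
  FFTTT
  ..FTT
  ...F.
  ..FTT
  FF.TT
  TTTTT
Step 3: 5 trees catch fire, 7 burn out
  ..FTT
  ...FT
  .....
  ...FT
  ...TT
  FFTTT
Step 4: 5 trees catch fire, 5 burn out
  ...FT
  ....F
  .....
  ....F
  ...FT
  ..FTT

...FT
....F
.....
....F
...FT
..FTT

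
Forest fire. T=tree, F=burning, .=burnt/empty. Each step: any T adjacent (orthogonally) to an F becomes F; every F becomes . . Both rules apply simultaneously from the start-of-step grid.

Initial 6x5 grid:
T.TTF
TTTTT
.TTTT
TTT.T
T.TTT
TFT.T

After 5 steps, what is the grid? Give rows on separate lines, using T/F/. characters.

Step 1: 4 trees catch fire, 2 burn out
  T.TF.
  TTTTF
  .TTTT
  TTT.T
  T.TTT
  F.F.T
Step 2: 5 trees catch fire, 4 burn out
  T.F..
  TTTF.
  .TTTF
  TTT.T
  F.FTT
  ....T
Step 3: 6 trees catch fire, 5 burn out
  T....
  TTF..
  .TTF.
  FTF.F
  ...FT
  ....T
Step 4: 4 trees catch fire, 6 burn out
  T....
  TF...
  .TF..
  .F...
  ....F
  ....T
Step 5: 3 trees catch fire, 4 burn out
  T....
  F....
  .F...
  .....
  .....
  ....F

T....
F....
.F...
.....
.....
....F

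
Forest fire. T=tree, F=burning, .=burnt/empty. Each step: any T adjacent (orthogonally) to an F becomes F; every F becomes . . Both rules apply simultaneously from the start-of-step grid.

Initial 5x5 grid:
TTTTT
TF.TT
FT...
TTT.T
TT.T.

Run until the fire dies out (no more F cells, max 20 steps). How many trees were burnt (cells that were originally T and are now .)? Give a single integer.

Step 1: +4 fires, +2 burnt (F count now 4)
Step 2: +4 fires, +4 burnt (F count now 4)
Step 3: +3 fires, +4 burnt (F count now 3)
Step 4: +2 fires, +3 burnt (F count now 2)
Step 5: +1 fires, +2 burnt (F count now 1)
Step 6: +0 fires, +1 burnt (F count now 0)
Fire out after step 6
Initially T: 16, now '.': 23
Total burnt (originally-T cells now '.'): 14

Answer: 14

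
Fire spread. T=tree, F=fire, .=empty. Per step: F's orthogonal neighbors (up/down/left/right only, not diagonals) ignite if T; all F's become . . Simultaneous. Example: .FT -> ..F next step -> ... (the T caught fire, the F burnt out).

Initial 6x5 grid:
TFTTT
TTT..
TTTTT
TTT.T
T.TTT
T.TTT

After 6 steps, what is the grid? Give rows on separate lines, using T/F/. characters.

Step 1: 3 trees catch fire, 1 burn out
  F.FTT
  TFT..
  TTTTT
  TTT.T
  T.TTT
  T.TTT
Step 2: 4 trees catch fire, 3 burn out
  ...FT
  F.F..
  TFTTT
  TTT.T
  T.TTT
  T.TTT
Step 3: 4 trees catch fire, 4 burn out
  ....F
  .....
  F.FTT
  TFT.T
  T.TTT
  T.TTT
Step 4: 3 trees catch fire, 4 burn out
  .....
  .....
  ...FT
  F.F.T
  T.TTT
  T.TTT
Step 5: 3 trees catch fire, 3 burn out
  .....
  .....
  ....F
  ....T
  F.FTT
  T.TTT
Step 6: 4 trees catch fire, 3 burn out
  .....
  .....
  .....
  ....F
  ...FT
  F.FTT

.....
.....
.....
....F
...FT
F.FTT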